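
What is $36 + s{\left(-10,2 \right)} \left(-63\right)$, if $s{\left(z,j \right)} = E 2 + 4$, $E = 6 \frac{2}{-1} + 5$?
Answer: $666$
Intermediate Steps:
$E = -7$ ($E = 6 \cdot 2 \left(-1\right) + 5 = 6 \left(-2\right) + 5 = -12 + 5 = -7$)
$s{\left(z,j \right)} = -10$ ($s{\left(z,j \right)} = \left(-7\right) 2 + 4 = -14 + 4 = -10$)
$36 + s{\left(-10,2 \right)} \left(-63\right) = 36 - -630 = 36 + 630 = 666$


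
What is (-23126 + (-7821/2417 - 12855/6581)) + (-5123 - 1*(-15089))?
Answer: -209409145856/15906277 ≈ -13165.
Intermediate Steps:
(-23126 + (-7821/2417 - 12855/6581)) + (-5123 - 1*(-15089)) = (-23126 + (-7821*1/2417 - 12855*1/6581)) + (-5123 + 15089) = (-23126 + (-7821/2417 - 12855/6581)) + 9966 = (-23126 - 82540536/15906277) + 9966 = -367931102438/15906277 + 9966 = -209409145856/15906277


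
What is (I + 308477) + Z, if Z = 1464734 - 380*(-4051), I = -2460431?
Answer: 852160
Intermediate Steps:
Z = 3004114 (Z = 1464734 - 1*(-1539380) = 1464734 + 1539380 = 3004114)
(I + 308477) + Z = (-2460431 + 308477) + 3004114 = -2151954 + 3004114 = 852160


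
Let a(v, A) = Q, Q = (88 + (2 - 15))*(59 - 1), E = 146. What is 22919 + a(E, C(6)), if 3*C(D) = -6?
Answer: 27269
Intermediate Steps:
C(D) = -2 (C(D) = (⅓)*(-6) = -2)
Q = 4350 (Q = (88 - 13)*58 = 75*58 = 4350)
a(v, A) = 4350
22919 + a(E, C(6)) = 22919 + 4350 = 27269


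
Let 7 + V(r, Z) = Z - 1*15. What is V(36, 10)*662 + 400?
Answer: -7544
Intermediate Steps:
V(r, Z) = -22 + Z (V(r, Z) = -7 + (Z - 1*15) = -7 + (Z - 15) = -7 + (-15 + Z) = -22 + Z)
V(36, 10)*662 + 400 = (-22 + 10)*662 + 400 = -12*662 + 400 = -7944 + 400 = -7544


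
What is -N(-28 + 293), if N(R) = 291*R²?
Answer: -20435475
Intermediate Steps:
-N(-28 + 293) = -291*(-28 + 293)² = -291*265² = -291*70225 = -1*20435475 = -20435475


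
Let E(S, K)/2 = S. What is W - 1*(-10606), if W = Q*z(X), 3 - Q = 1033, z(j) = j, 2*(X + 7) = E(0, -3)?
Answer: 17816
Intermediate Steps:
E(S, K) = 2*S
X = -7 (X = -7 + (2*0)/2 = -7 + (½)*0 = -7 + 0 = -7)
Q = -1030 (Q = 3 - 1*1033 = 3 - 1033 = -1030)
W = 7210 (W = -1030*(-7) = 7210)
W - 1*(-10606) = 7210 - 1*(-10606) = 7210 + 10606 = 17816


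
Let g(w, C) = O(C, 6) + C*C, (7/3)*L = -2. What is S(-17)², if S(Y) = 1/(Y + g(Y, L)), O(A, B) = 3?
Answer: 2401/422500 ≈ 0.0056828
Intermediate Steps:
L = -6/7 (L = (3/7)*(-2) = -6/7 ≈ -0.85714)
g(w, C) = 3 + C² (g(w, C) = 3 + C*C = 3 + C²)
S(Y) = 1/(183/49 + Y) (S(Y) = 1/(Y + (3 + (-6/7)²)) = 1/(Y + (3 + 36/49)) = 1/(Y + 183/49) = 1/(183/49 + Y))
S(-17)² = (49/(183 + 49*(-17)))² = (49/(183 - 833))² = (49/(-650))² = (49*(-1/650))² = (-49/650)² = 2401/422500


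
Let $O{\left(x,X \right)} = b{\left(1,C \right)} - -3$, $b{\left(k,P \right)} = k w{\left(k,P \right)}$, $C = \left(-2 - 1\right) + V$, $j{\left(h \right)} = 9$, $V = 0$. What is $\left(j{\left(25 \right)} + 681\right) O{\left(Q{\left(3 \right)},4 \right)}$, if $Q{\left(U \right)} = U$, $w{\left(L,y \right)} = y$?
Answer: $0$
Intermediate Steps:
$C = -3$ ($C = \left(-2 - 1\right) + 0 = -3 + 0 = -3$)
$b{\left(k,P \right)} = P k$ ($b{\left(k,P \right)} = k P = P k$)
$O{\left(x,X \right)} = 0$ ($O{\left(x,X \right)} = \left(-3\right) 1 - -3 = -3 + 3 = 0$)
$\left(j{\left(25 \right)} + 681\right) O{\left(Q{\left(3 \right)},4 \right)} = \left(9 + 681\right) 0 = 690 \cdot 0 = 0$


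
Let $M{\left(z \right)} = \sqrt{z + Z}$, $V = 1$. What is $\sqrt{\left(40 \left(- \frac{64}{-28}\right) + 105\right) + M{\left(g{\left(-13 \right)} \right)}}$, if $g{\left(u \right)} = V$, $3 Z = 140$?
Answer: $\frac{\sqrt{86625 + 147 \sqrt{429}}}{21} \approx 14.259$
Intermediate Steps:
$Z = \frac{140}{3}$ ($Z = \frac{1}{3} \cdot 140 = \frac{140}{3} \approx 46.667$)
$g{\left(u \right)} = 1$
$M{\left(z \right)} = \sqrt{\frac{140}{3} + z}$ ($M{\left(z \right)} = \sqrt{z + \frac{140}{3}} = \sqrt{\frac{140}{3} + z}$)
$\sqrt{\left(40 \left(- \frac{64}{-28}\right) + 105\right) + M{\left(g{\left(-13 \right)} \right)}} = \sqrt{\left(40 \left(- \frac{64}{-28}\right) + 105\right) + \frac{\sqrt{420 + 9 \cdot 1}}{3}} = \sqrt{\left(40 \left(\left(-64\right) \left(- \frac{1}{28}\right)\right) + 105\right) + \frac{\sqrt{420 + 9}}{3}} = \sqrt{\left(40 \cdot \frac{16}{7} + 105\right) + \frac{\sqrt{429}}{3}} = \sqrt{\left(\frac{640}{7} + 105\right) + \frac{\sqrt{429}}{3}} = \sqrt{\frac{1375}{7} + \frac{\sqrt{429}}{3}}$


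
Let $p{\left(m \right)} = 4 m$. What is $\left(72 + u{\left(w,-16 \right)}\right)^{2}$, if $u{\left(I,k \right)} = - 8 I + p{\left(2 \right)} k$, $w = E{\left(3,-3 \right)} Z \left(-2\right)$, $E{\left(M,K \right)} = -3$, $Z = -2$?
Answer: $1600$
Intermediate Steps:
$w = -12$ ($w = \left(-3\right) \left(-2\right) \left(-2\right) = 6 \left(-2\right) = -12$)
$u{\left(I,k \right)} = - 8 I + 8 k$ ($u{\left(I,k \right)} = - 8 I + 4 \cdot 2 k = - 8 I + 8 k$)
$\left(72 + u{\left(w,-16 \right)}\right)^{2} = \left(72 + \left(\left(-8\right) \left(-12\right) + 8 \left(-16\right)\right)\right)^{2} = \left(72 + \left(96 - 128\right)\right)^{2} = \left(72 - 32\right)^{2} = 40^{2} = 1600$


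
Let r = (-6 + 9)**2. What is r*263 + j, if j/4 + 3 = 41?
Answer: 2519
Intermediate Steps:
j = 152 (j = -12 + 4*41 = -12 + 164 = 152)
r = 9 (r = 3**2 = 9)
r*263 + j = 9*263 + 152 = 2367 + 152 = 2519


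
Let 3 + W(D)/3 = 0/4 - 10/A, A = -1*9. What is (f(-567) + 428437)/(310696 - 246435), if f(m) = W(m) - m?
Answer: 1286995/192783 ≈ 6.6759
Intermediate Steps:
A = -9
W(D) = -17/3 (W(D) = -9 + 3*(0/4 - 10/(-9)) = -9 + 3*(0*(¼) - 10*(-⅑)) = -9 + 3*(0 + 10/9) = -9 + 3*(10/9) = -9 + 10/3 = -17/3)
f(m) = -17/3 - m
(f(-567) + 428437)/(310696 - 246435) = ((-17/3 - 1*(-567)) + 428437)/(310696 - 246435) = ((-17/3 + 567) + 428437)/64261 = (1684/3 + 428437)*(1/64261) = (1286995/3)*(1/64261) = 1286995/192783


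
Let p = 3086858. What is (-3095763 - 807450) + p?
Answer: -816355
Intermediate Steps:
(-3095763 - 807450) + p = (-3095763 - 807450) + 3086858 = -3903213 + 3086858 = -816355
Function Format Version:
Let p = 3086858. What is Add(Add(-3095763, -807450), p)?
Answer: -816355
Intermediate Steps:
Add(Add(-3095763, -807450), p) = Add(Add(-3095763, -807450), 3086858) = Add(-3903213, 3086858) = -816355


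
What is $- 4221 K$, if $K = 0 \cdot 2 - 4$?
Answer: $16884$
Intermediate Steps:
$K = -4$ ($K = 0 - 4 = -4$)
$- 4221 K = \left(-4221\right) \left(-4\right) = 16884$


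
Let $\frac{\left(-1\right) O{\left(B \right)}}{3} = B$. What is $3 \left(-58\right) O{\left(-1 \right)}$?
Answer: $-522$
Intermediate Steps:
$O{\left(B \right)} = - 3 B$
$3 \left(-58\right) O{\left(-1 \right)} = 3 \left(-58\right) \left(\left(-3\right) \left(-1\right)\right) = \left(-174\right) 3 = -522$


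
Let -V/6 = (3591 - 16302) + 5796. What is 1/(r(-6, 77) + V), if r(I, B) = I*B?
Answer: 1/41028 ≈ 2.4374e-5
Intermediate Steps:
r(I, B) = B*I
V = 41490 (V = -6*((3591 - 16302) + 5796) = -6*(-12711 + 5796) = -6*(-6915) = 41490)
1/(r(-6, 77) + V) = 1/(77*(-6) + 41490) = 1/(-462 + 41490) = 1/41028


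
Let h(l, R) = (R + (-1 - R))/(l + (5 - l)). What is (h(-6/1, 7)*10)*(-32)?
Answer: 64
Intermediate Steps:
h(l, R) = -⅕ (h(l, R) = -1/5 = -1*⅕ = -⅕)
(h(-6/1, 7)*10)*(-32) = -⅕*10*(-32) = -2*(-32) = 64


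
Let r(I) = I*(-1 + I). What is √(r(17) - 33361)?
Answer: I*√33089 ≈ 181.9*I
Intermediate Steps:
√(r(17) - 33361) = √(17*(-1 + 17) - 33361) = √(17*16 - 33361) = √(272 - 33361) = √(-33089) = I*√33089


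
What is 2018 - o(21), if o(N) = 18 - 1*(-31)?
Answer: 1969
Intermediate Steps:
o(N) = 49 (o(N) = 18 + 31 = 49)
2018 - o(21) = 2018 - 1*49 = 2018 - 49 = 1969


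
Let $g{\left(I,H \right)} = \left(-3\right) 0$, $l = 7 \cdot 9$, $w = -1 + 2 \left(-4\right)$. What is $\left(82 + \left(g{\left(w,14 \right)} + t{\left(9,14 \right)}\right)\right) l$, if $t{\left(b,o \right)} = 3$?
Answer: $5355$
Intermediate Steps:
$w = -9$ ($w = -1 - 8 = -9$)
$l = 63$
$g{\left(I,H \right)} = 0$
$\left(82 + \left(g{\left(w,14 \right)} + t{\left(9,14 \right)}\right)\right) l = \left(82 + \left(0 + 3\right)\right) 63 = \left(82 + 3\right) 63 = 85 \cdot 63 = 5355$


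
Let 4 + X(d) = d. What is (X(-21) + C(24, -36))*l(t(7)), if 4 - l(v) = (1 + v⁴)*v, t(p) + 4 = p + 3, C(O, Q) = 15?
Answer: 77780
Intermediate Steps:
X(d) = -4 + d
t(p) = -1 + p (t(p) = -4 + (p + 3) = -4 + (3 + p) = -1 + p)
l(v) = 4 - v*(1 + v⁴) (l(v) = 4 - (1 + v⁴)*v = 4 - v*(1 + v⁴))
(X(-21) + C(24, -36))*l(t(7)) = ((-4 - 21) + 15)*(4 - (-1 + 7) - (-1 + 7)⁵) = (-25 + 15)*(4 - 1*6 - 1*6⁵) = -10*(4 - 6 - 1*7776) = -10*(4 - 6 - 7776) = -10*(-7778) = 77780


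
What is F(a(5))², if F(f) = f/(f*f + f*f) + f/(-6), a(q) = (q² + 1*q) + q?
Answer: 373321/11025 ≈ 33.861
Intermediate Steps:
a(q) = q² + 2*q (a(q) = (q² + q) + q = (q + q²) + q = q² + 2*q)
F(f) = 1/(2*f) - f/6 (F(f) = f/(f² + f²) + f*(-⅙) = f/((2*f²)) - f/6 = f*(1/(2*f²)) - f/6 = 1/(2*f) - f/6)
F(a(5))² = ((3 - (5*(2 + 5))²)/(6*((5*(2 + 5)))))² = ((3 - (5*7)²)/(6*((5*7))))² = ((⅙)*(3 - 1*35²)/35)² = ((⅙)*(1/35)*(3 - 1*1225))² = ((⅙)*(1/35)*(3 - 1225))² = ((⅙)*(1/35)*(-1222))² = (-611/105)² = 373321/11025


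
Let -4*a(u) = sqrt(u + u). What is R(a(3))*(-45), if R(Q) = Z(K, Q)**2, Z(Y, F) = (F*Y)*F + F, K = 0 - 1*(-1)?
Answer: -1485/64 + 135*sqrt(6)/16 ≈ -2.5356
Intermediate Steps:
a(u) = -sqrt(2)*sqrt(u)/4 (a(u) = -sqrt(u + u)/4 = -sqrt(2)*sqrt(u)/4)
K = 1 (K = 0 + 1 = 1)
Z(Y, F) = F + Y*F**2 (Z(Y, F) = Y*F**2 + F = F + Y*F**2)
R(Q) = Q**2*(1 + Q)**2 (R(Q) = (Q*(1 + Q*1))**2 = (Q*(1 + Q))**2 = Q**2*(1 + Q)**2)
R(a(3))*(-45) = ((-sqrt(2)*sqrt(3)/4)**2*(1 - sqrt(2)*sqrt(3)/4)**2)*(-45) = ((-sqrt(6)/4)**2*(1 - sqrt(6)/4)**2)*(-45) = (3*(1 - sqrt(6)/4)**2/8)*(-45) = -135*(1 - sqrt(6)/4)**2/8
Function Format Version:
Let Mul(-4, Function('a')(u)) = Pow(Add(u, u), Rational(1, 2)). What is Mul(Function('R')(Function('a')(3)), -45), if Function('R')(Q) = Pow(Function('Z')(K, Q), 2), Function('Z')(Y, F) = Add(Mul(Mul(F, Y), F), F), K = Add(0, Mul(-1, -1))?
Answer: Add(Rational(-1485, 64), Mul(Rational(135, 16), Pow(6, Rational(1, 2)))) ≈ -2.5356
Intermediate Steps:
Function('a')(u) = Mul(Rational(-1, 4), Pow(2, Rational(1, 2)), Pow(u, Rational(1, 2))) (Function('a')(u) = Mul(Rational(-1, 4), Pow(Add(u, u), Rational(1, 2))) = Mul(Rational(-1, 4), Pow(Mul(2, u), Rational(1, 2))) = Mul(Rational(-1, 4), Mul(Pow(2, Rational(1, 2)), Pow(u, Rational(1, 2)))) = Mul(Rational(-1, 4), Pow(2, Rational(1, 2)), Pow(u, Rational(1, 2))))
K = 1 (K = Add(0, 1) = 1)
Function('Z')(Y, F) = Add(F, Mul(Y, Pow(F, 2))) (Function('Z')(Y, F) = Add(Mul(Y, Pow(F, 2)), F) = Add(F, Mul(Y, Pow(F, 2))))
Function('R')(Q) = Mul(Pow(Q, 2), Pow(Add(1, Q), 2)) (Function('R')(Q) = Pow(Mul(Q, Add(1, Mul(Q, 1))), 2) = Pow(Mul(Q, Add(1, Q)), 2) = Mul(Pow(Q, 2), Pow(Add(1, Q), 2)))
Mul(Function('R')(Function('a')(3)), -45) = Mul(Mul(Pow(Mul(Rational(-1, 4), Pow(2, Rational(1, 2)), Pow(3, Rational(1, 2))), 2), Pow(Add(1, Mul(Rational(-1, 4), Pow(2, Rational(1, 2)), Pow(3, Rational(1, 2)))), 2)), -45) = Mul(Mul(Pow(Mul(Rational(-1, 4), Pow(6, Rational(1, 2))), 2), Pow(Add(1, Mul(Rational(-1, 4), Pow(6, Rational(1, 2)))), 2)), -45) = Mul(Mul(Rational(3, 8), Pow(Add(1, Mul(Rational(-1, 4), Pow(6, Rational(1, 2)))), 2)), -45) = Mul(Rational(-135, 8), Pow(Add(1, Mul(Rational(-1, 4), Pow(6, Rational(1, 2)))), 2))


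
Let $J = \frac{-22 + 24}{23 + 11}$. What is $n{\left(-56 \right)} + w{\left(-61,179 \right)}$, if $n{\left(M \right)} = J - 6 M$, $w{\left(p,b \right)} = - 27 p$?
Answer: $\frac{33712}{17} \approx 1983.1$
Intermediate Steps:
$J = \frac{1}{17}$ ($J = \frac{2}{34} = 2 \cdot \frac{1}{34} = \frac{1}{17} \approx 0.058824$)
$n{\left(M \right)} = \frac{1}{17} - 6 M$
$n{\left(-56 \right)} + w{\left(-61,179 \right)} = \left(\frac{1}{17} - -336\right) - -1647 = \left(\frac{1}{17} + 336\right) + 1647 = \frac{5713}{17} + 1647 = \frac{33712}{17}$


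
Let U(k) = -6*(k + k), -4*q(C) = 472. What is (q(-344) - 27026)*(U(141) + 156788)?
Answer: -4209925824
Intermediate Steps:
q(C) = -118 (q(C) = -1/4*472 = -118)
U(k) = -12*k
(q(-344) - 27026)*(U(141) + 156788) = (-118 - 27026)*(-12*141 + 156788) = -27144*(-1692 + 156788) = -27144*155096 = -4209925824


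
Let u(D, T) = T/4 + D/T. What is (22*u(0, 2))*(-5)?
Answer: -55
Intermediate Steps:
u(D, T) = T/4 + D/T (u(D, T) = T*(¼) + D/T = T/4 + D/T)
(22*u(0, 2))*(-5) = (22*((¼)*2 + 0/2))*(-5) = (22*(½ + 0*(½)))*(-5) = (22*(½ + 0))*(-5) = (22*(½))*(-5) = 11*(-5) = -55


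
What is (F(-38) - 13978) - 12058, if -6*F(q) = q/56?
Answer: -4374029/168 ≈ -26036.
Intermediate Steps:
F(q) = -q/336 (F(q) = -q/(6*56) = -q/336)
(F(-38) - 13978) - 12058 = (-1/336*(-38) - 13978) - 12058 = (19/168 - 13978) - 12058 = -2348285/168 - 12058 = -4374029/168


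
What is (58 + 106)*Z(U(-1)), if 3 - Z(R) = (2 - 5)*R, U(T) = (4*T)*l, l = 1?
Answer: -1476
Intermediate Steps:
U(T) = 4*T (U(T) = (4*T)*1 = 4*T)
Z(R) = 3 + 3*R (Z(R) = 3 - (2 - 5)*R = 3 - (-3)*R = 3 + 3*R)
(58 + 106)*Z(U(-1)) = (58 + 106)*(3 + 3*(4*(-1))) = 164*(3 + 3*(-4)) = 164*(3 - 12) = 164*(-9) = -1476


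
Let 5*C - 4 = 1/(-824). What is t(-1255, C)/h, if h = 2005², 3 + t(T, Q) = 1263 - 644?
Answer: 616/4020025 ≈ 0.00015323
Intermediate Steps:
C = 659/824 (C = ⅘ + (⅕)/(-824) = ⅘ + (⅕)*(-1/824) = ⅘ - 1/4120 = 659/824 ≈ 0.79976)
t(T, Q) = 616 (t(T, Q) = -3 + (1263 - 644) = -3 + 619 = 616)
h = 4020025
t(-1255, C)/h = 616/4020025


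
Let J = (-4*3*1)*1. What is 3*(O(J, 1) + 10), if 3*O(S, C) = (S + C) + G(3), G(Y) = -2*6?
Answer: 7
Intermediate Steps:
G(Y) = -12
J = -12 (J = -12*1*1 = -12*1 = -12)
O(S, C) = -4 + C/3 + S/3 (O(S, C) = ((S + C) - 12)/3 = ((C + S) - 12)/3 = (-12 + C + S)/3 = -4 + C/3 + S/3)
3*(O(J, 1) + 10) = 3*((-4 + (1/3)*1 + (1/3)*(-12)) + 10) = 3*((-4 + 1/3 - 4) + 10) = 3*(-23/3 + 10) = 3*(7/3) = 7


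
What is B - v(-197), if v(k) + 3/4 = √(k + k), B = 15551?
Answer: 62207/4 - I*√394 ≈ 15552.0 - 19.849*I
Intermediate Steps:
v(k) = -¾ + √2*√k (v(k) = -¾ + √(k + k) = -¾ + √(2*k) = -¾ + √2*√k)
B - v(-197) = 15551 - (-¾ + √2*√(-197)) = 15551 - (-¾ + √2*(I*√197)) = 15551 - (-¾ + I*√394) = 15551 + (¾ - I*√394) = 62207/4 - I*√394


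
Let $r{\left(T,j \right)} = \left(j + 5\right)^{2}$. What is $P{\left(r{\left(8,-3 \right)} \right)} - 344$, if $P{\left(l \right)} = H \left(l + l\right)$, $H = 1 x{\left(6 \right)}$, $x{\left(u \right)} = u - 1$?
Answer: $-304$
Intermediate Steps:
$x{\left(u \right)} = -1 + u$
$H = 5$ ($H = 1 \left(-1 + 6\right) = 1 \cdot 5 = 5$)
$r{\left(T,j \right)} = \left(5 + j\right)^{2}$
$P{\left(l \right)} = 10 l$ ($P{\left(l \right)} = 5 \left(l + l\right) = 5 \cdot 2 l = 10 l$)
$P{\left(r{\left(8,-3 \right)} \right)} - 344 = 10 \left(5 - 3\right)^{2} - 344 = 10 \cdot 2^{2} - 344 = 10 \cdot 4 - 344 = 40 - 344 = -304$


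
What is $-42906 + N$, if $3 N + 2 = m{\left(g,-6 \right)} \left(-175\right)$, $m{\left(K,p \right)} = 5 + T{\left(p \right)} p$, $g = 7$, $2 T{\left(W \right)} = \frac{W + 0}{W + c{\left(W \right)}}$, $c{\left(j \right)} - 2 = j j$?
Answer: $- \frac{2075095}{48} \approx -43231.0$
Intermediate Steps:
$c{\left(j \right)} = 2 + j^{2}$ ($c{\left(j \right)} = 2 + j j = 2 + j^{2}$)
$T{\left(W \right)} = \frac{W}{2 \left(2 + W + W^{2}\right)}$ ($T{\left(W \right)} = \frac{\left(W + 0\right) \frac{1}{W + \left(2 + W^{2}\right)}}{2} = \frac{W \frac{1}{2 + W + W^{2}}}{2} = \frac{W}{2 \left(2 + W + W^{2}\right)}$)
$m{\left(K,p \right)} = 5 + \frac{p^{2}}{2 \left(2 + p + p^{2}\right)}$ ($m{\left(K,p \right)} = 5 + \frac{p}{2 \left(2 + p + p^{2}\right)} p = 5 + \frac{p^{2}}{2 \left(2 + p + p^{2}\right)}$)
$N = - \frac{15607}{48}$ ($N = - \frac{2}{3} + \frac{\frac{10 + 5 \left(-6\right) + \frac{11 \left(-6\right)^{2}}{2}}{2 - 6 + \left(-6\right)^{2}} \left(-175\right)}{3} = - \frac{2}{3} + \frac{\frac{10 - 30 + \frac{11}{2} \cdot 36}{2 - 6 + 36} \left(-175\right)}{3} = - \frac{2}{3} + \frac{\frac{10 - 30 + 198}{32} \left(-175\right)}{3} = - \frac{2}{3} + \frac{\frac{1}{32} \cdot 178 \left(-175\right)}{3} = - \frac{2}{3} + \frac{\frac{89}{16} \left(-175\right)}{3} = - \frac{2}{3} + \frac{1}{3} \left(- \frac{15575}{16}\right) = - \frac{2}{3} - \frac{15575}{48} = - \frac{15607}{48} \approx -325.15$)
$-42906 + N = -42906 - \frac{15607}{48} = - \frac{2075095}{48}$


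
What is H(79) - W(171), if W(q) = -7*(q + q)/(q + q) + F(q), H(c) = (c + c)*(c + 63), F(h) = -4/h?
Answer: 3837757/171 ≈ 22443.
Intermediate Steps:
H(c) = 2*c*(63 + c) (H(c) = (2*c)*(63 + c) = 2*c*(63 + c))
W(q) = -7 - 4/q (W(q) = -7*(q + q)/(q + q) - 4/q = -7*2*q/(2*q) - 4/q = -7*2*q*1/(2*q) - 4/q = -7*1 - 4/q = -7 - 4/q)
H(79) - W(171) = 2*79*(63 + 79) - (-7 - 4/171) = 2*79*142 - (-7 - 4*1/171) = 22436 - (-7 - 4/171) = 22436 - 1*(-1201/171) = 22436 + 1201/171 = 3837757/171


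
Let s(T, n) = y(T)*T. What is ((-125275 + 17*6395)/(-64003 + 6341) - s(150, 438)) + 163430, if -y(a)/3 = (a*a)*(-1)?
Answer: -287202016390/28831 ≈ -9.9616e+6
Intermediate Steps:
y(a) = 3*a² (y(a) = -3*a*a*(-1) = -3*a²*(-1) = -(-3)*a² = 3*a²)
s(T, n) = 3*T³ (s(T, n) = (3*T²)*T = 3*T³)
((-125275 + 17*6395)/(-64003 + 6341) - s(150, 438)) + 163430 = ((-125275 + 17*6395)/(-64003 + 6341) - 3*150³) + 163430 = ((-125275 + 108715)/(-57662) - 3*3375000) + 163430 = (-16560*(-1/57662) - 1*10125000) + 163430 = (8280/28831 - 10125000) + 163430 = -291913866720/28831 + 163430 = -287202016390/28831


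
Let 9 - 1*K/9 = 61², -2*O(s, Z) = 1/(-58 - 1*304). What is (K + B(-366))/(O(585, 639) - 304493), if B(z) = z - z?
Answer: 24187392/220452931 ≈ 0.10972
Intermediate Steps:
O(s, Z) = 1/724 (O(s, Z) = -1/(2*(-58 - 1*304)) = -1/(2*(-58 - 304)) = -½/(-362) = -½*(-1/362) = 1/724)
K = -33408 (K = 81 - 9*61² = 81 - 9*3721 = 81 - 33489 = -33408)
B(z) = 0
(K + B(-366))/(O(585, 639) - 304493) = (-33408 + 0)/(1/724 - 304493) = -33408/(-220452931/724) = -33408*(-724/220452931) = 24187392/220452931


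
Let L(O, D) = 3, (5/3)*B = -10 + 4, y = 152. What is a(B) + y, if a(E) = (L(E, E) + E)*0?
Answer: 152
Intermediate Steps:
B = -18/5 (B = 3*(-10 + 4)/5 = (3/5)*(-6) = -18/5 ≈ -3.6000)
a(E) = 0 (a(E) = (3 + E)*0 = 0)
a(B) + y = 0 + 152 = 152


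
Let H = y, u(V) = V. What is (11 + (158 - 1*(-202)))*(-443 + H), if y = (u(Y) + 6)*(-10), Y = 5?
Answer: -205163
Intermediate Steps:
y = -110 (y = (5 + 6)*(-10) = 11*(-10) = -110)
H = -110
(11 + (158 - 1*(-202)))*(-443 + H) = (11 + (158 - 1*(-202)))*(-443 - 110) = (11 + (158 + 202))*(-553) = (11 + 360)*(-553) = 371*(-553) = -205163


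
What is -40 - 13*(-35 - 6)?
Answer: 493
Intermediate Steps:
-40 - 13*(-35 - 6) = -40 - 13*(-41) = -40 + 533 = 493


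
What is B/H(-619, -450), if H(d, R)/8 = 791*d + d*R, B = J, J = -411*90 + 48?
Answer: 18471/844316 ≈ 0.021877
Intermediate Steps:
J = -36942 (J = -36990 + 48 = -36942)
B = -36942
H(d, R) = 6328*d + 8*R*d (H(d, R) = 8*(791*d + d*R) = 8*(791*d + R*d) = 6328*d + 8*R*d)
B/H(-619, -450) = -36942*(-1/(4952*(791 - 450))) = -36942/(8*(-619)*341) = -36942/(-1688632) = -36942*(-1/1688632) = 18471/844316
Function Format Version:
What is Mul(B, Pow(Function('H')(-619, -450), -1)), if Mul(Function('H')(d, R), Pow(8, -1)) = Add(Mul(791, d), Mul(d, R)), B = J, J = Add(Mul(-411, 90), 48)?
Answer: Rational(18471, 844316) ≈ 0.021877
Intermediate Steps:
J = -36942 (J = Add(-36990, 48) = -36942)
B = -36942
Function('H')(d, R) = Add(Mul(6328, d), Mul(8, R, d)) (Function('H')(d, R) = Mul(8, Add(Mul(791, d), Mul(d, R))) = Mul(8, Add(Mul(791, d), Mul(R, d))) = Add(Mul(6328, d), Mul(8, R, d)))
Mul(B, Pow(Function('H')(-619, -450), -1)) = Mul(-36942, Pow(Mul(8, -619, Add(791, -450)), -1)) = Mul(-36942, Pow(Mul(8, -619, 341), -1)) = Mul(-36942, Pow(-1688632, -1)) = Mul(-36942, Rational(-1, 1688632)) = Rational(18471, 844316)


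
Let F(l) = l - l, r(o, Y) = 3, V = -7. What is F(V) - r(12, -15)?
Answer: -3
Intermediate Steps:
F(l) = 0
F(V) - r(12, -15) = 0 - 1*3 = 0 - 3 = -3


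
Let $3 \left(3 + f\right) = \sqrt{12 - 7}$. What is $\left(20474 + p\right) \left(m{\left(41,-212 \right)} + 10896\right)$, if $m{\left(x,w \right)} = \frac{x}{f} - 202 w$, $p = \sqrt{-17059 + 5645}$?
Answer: $\frac{41783472281}{38} - \frac{1259151 \sqrt{5}}{38} - \frac{123 i \sqrt{57070}}{76} + \frac{4081613 i \sqrt{11414}}{76} \approx 1.0995 \cdot 10^{9} + 5.7373 \cdot 10^{6} i$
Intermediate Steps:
$f = -3 + \frac{\sqrt{5}}{3}$ ($f = -3 + \frac{\sqrt{12 - 7}}{3} = -3 + \frac{\sqrt{5}}{3} \approx -2.2546$)
$p = i \sqrt{11414}$ ($p = \sqrt{-11414} = i \sqrt{11414} \approx 106.84 i$)
$m{\left(x,w \right)} = - 202 w + \frac{x}{-3 + \frac{\sqrt{5}}{3}}$ ($m{\left(x,w \right)} = \frac{x}{-3 + \frac{\sqrt{5}}{3}} - 202 w = - 202 w + \frac{x}{-3 + \frac{\sqrt{5}}{3}}$)
$\left(20474 + p\right) \left(m{\left(41,-212 \right)} + 10896\right) = \left(20474 + i \sqrt{11414}\right) \left(\left(\left(-202\right) \left(-212\right) - \frac{1107}{76} - \frac{123 \sqrt{5}}{76}\right) + 10896\right) = \left(20474 + i \sqrt{11414}\right) \left(\left(42824 - \frac{1107}{76} - \frac{123 \sqrt{5}}{76}\right) + 10896\right) = \left(20474 + i \sqrt{11414}\right) \left(\left(\frac{3253517}{76} - \frac{123 \sqrt{5}}{76}\right) + 10896\right) = \left(20474 + i \sqrt{11414}\right) \left(\frac{4081613}{76} - \frac{123 \sqrt{5}}{76}\right)$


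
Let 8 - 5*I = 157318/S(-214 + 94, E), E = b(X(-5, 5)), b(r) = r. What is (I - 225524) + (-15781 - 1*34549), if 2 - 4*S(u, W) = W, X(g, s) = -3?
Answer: -7525582/25 ≈ -3.0102e+5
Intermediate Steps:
E = -3
S(u, W) = 1/2 - W/4
I = -629232/25 (I = 8/5 - 157318/(5*(1/2 - 1/4*(-3))) = 8/5 - 157318/(5*(1/2 + 3/4)) = 8/5 - 157318/(5*5/4) = 8/5 - 157318*4/(5*5) = 8/5 - 1/5*629272/5 = 8/5 - 629272/25 = -629232/25 ≈ -25169.)
(I - 225524) + (-15781 - 1*34549) = (-629232/25 - 225524) + (-15781 - 1*34549) = -6267332/25 + (-15781 - 34549) = -6267332/25 - 50330 = -7525582/25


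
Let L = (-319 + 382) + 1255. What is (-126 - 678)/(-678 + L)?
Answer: -201/160 ≈ -1.2563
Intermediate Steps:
L = 1318 (L = 63 + 1255 = 1318)
(-126 - 678)/(-678 + L) = (-126 - 678)/(-678 + 1318) = -804/640 = -804*1/640 = -201/160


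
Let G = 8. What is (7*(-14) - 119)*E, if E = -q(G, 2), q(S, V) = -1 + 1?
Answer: 0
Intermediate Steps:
q(S, V) = 0
E = 0 (E = -1*0 = 0)
(7*(-14) - 119)*E = (7*(-14) - 119)*0 = (-98 - 119)*0 = -217*0 = 0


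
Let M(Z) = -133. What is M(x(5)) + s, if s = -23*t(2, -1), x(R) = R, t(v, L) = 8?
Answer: -317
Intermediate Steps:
s = -184 (s = -23*8 = -184)
M(x(5)) + s = -133 - 184 = -317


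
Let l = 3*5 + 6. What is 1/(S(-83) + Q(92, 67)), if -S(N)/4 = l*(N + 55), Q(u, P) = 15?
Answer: 1/2367 ≈ 0.00042248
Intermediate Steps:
l = 21 (l = 15 + 6 = 21)
S(N) = -4620 - 84*N (S(N) = -84*(N + 55) = -84*(55 + N) = -4*(1155 + 21*N) = -4620 - 84*N)
1/(S(-83) + Q(92, 67)) = 1/((-4620 - 84*(-83)) + 15) = 1/((-4620 + 6972) + 15) = 1/(2352 + 15) = 1/2367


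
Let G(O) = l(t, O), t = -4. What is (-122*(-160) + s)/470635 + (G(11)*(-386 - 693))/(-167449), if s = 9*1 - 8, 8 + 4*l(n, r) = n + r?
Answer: 12567272551/315229440460 ≈ 0.039867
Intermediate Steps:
l(n, r) = -2 + n/4 + r/4 (l(n, r) = -2 + (n + r)/4 = -2 + (n/4 + r/4) = -2 + n/4 + r/4)
G(O) = -3 + O/4 (G(O) = -2 + (1/4)*(-4) + O/4 = -2 - 1 + O/4 = -3 + O/4)
s = 1 (s = 9 - 8 = 1)
(-122*(-160) + s)/470635 + (G(11)*(-386 - 693))/(-167449) = (-122*(-160) + 1)/470635 + ((-3 + (1/4)*11)*(-386 - 693))/(-167449) = (19520 + 1)*(1/470635) + ((-3 + 11/4)*(-1079))*(-1/167449) = 19521*(1/470635) - 1/4*(-1079)*(-1/167449) = 19521/470635 + (1079/4)*(-1/167449) = 19521/470635 - 1079/669796 = 12567272551/315229440460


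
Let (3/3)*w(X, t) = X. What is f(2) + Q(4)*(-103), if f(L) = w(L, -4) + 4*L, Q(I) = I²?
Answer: -1638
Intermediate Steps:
w(X, t) = X
f(L) = 5*L (f(L) = L + 4*L = 5*L)
f(2) + Q(4)*(-103) = 5*2 + 4²*(-103) = 10 + 16*(-103) = 10 - 1648 = -1638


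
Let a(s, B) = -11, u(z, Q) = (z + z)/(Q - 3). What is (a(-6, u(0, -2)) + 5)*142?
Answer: -852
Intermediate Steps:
u(z, Q) = 2*z/(-3 + Q) (u(z, Q) = (2*z)/(-3 + Q) = 2*z/(-3 + Q))
(a(-6, u(0, -2)) + 5)*142 = (-11 + 5)*142 = -6*142 = -852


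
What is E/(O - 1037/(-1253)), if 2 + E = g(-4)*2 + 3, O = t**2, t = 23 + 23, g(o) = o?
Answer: -8771/2652385 ≈ -0.0033068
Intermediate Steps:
t = 46
O = 2116 (O = 46**2 = 2116)
E = -7 (E = -2 + (-4*2 + 3) = -2 + (-8 + 3) = -2 - 5 = -7)
E/(O - 1037/(-1253)) = -7/(2116 - 1037/(-1253)) = -7/(2116 - 1037*(-1/1253)) = -7/(2116 + 1037/1253) = -7/(2652385/1253) = (1253/2652385)*(-7) = -8771/2652385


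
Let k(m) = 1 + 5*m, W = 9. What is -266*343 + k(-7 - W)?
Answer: -91317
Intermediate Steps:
-266*343 + k(-7 - W) = -266*343 + (1 + 5*(-7 - 1*9)) = -91238 + (1 + 5*(-7 - 9)) = -91238 + (1 + 5*(-16)) = -91238 + (1 - 80) = -91238 - 79 = -91317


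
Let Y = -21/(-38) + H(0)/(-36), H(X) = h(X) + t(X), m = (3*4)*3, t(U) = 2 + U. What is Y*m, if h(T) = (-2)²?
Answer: 264/19 ≈ 13.895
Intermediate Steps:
h(T) = 4
m = 36 (m = 12*3 = 36)
H(X) = 6 + X (H(X) = 4 + (2 + X) = 6 + X)
Y = 22/57 (Y = -21/(-38) + (6 + 0)/(-36) = -21*(-1/38) + 6*(-1/36) = 21/38 - ⅙ = 22/57 ≈ 0.38596)
Y*m = (22/57)*36 = 264/19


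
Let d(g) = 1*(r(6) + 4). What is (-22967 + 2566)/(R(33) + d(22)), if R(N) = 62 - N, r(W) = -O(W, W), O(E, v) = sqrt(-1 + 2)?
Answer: -20401/32 ≈ -637.53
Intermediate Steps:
O(E, v) = 1 (O(E, v) = sqrt(1) = 1)
r(W) = -1 (r(W) = -1*1 = -1)
d(g) = 3 (d(g) = 1*(-1 + 4) = 1*3 = 3)
(-22967 + 2566)/(R(33) + d(22)) = (-22967 + 2566)/((62 - 1*33) + 3) = -20401/((62 - 33) + 3) = -20401/(29 + 3) = -20401/32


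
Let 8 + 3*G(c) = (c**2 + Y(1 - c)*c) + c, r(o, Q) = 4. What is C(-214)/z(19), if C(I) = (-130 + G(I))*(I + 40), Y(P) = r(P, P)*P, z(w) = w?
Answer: 8053648/19 ≈ 4.2388e+5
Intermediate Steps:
Y(P) = 4*P
G(c) = -8/3 + c/3 + c**2/3 + c*(4 - 4*c)/3 (G(c) = -8/3 + ((c**2 + (4*(1 - c))*c) + c)/3 = -8/3 + ((c**2 + (4 - 4*c)*c) + c)/3 = -8/3 + ((c**2 + c*(4 - 4*c)) + c)/3 = -8/3 + (c + c**2 + c*(4 - 4*c))/3 = -8/3 + (c/3 + c**2/3 + c*(4 - 4*c)/3) = -8/3 + c/3 + c**2/3 + c*(4 - 4*c)/3)
C(I) = (40 + I)*(-398/3 - I**2 + 5*I/3) (C(I) = (-130 + (-8/3 - I**2 + 5*I/3))*(I + 40) = (-398/3 - I**2 + 5*I/3)*(40 + I) = (40 + I)*(-398/3 - I**2 + 5*I/3))
C(-214)/z(19) = (-15920/3 - 1*(-214)**3 - 66*(-214) - 115/3*(-214)**2)/19 = (-15920/3 - 1*(-9800344) + 14124 - 115/3*45796)*(1/19) = (-15920/3 + 9800344 + 14124 - 5266540/3)*(1/19) = 8053648*(1/19) = 8053648/19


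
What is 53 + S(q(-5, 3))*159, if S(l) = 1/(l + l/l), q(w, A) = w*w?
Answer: 1537/26 ≈ 59.115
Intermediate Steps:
q(w, A) = w²
S(l) = 1/(1 + l) (S(l) = 1/(l + 1) = 1/(1 + l))
53 + S(q(-5, 3))*159 = 53 + 159/(1 + (-5)²) = 53 + 159/(1 + 25) = 53 + 159/26 = 1537/26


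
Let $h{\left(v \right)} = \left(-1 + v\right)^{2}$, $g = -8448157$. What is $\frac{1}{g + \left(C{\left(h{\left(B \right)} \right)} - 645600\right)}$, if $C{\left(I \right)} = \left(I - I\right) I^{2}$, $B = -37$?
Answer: $- \frac{1}{9093757} \approx -1.0997 \cdot 10^{-7}$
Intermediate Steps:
$C{\left(I \right)} = 0$ ($C{\left(I \right)} = 0 I^{2} = 0$)
$\frac{1}{g + \left(C{\left(h{\left(B \right)} \right)} - 645600\right)} = \frac{1}{-8448157 + \left(0 - 645600\right)} = \frac{1}{-8448157 - 645600} = \frac{1}{-9093757} = - \frac{1}{9093757}$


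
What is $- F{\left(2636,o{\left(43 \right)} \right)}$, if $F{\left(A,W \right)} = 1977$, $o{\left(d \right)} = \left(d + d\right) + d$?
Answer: $-1977$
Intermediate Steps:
$o{\left(d \right)} = 3 d$ ($o{\left(d \right)} = 2 d + d = 3 d$)
$- F{\left(2636,o{\left(43 \right)} \right)} = \left(-1\right) 1977 = -1977$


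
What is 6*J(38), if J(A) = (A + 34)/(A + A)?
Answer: 108/19 ≈ 5.6842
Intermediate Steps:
J(A) = (34 + A)/(2*A) (J(A) = (34 + A)/((2*A)) = (34 + A)*(1/(2*A)) = (34 + A)/(2*A))
6*J(38) = 6*((½)*(34 + 38)/38) = 6*((½)*(1/38)*72) = 6*(18/19) = 108/19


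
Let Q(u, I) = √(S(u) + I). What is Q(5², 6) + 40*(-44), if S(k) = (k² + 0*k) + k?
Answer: -1760 + 4*√41 ≈ -1734.4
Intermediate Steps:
S(k) = k + k² (S(k) = (k² + 0) + k = k² + k = k + k²)
Q(u, I) = √(I + u*(1 + u)) (Q(u, I) = √(u*(1 + u) + I) = √(I + u*(1 + u)))
Q(5², 6) + 40*(-44) = √(6 + 5²*(1 + 5²)) + 40*(-44) = √(6 + 25*(1 + 25)) - 1760 = √(6 + 25*26) - 1760 = √(6 + 650) - 1760 = √656 - 1760 = 4*√41 - 1760 = -1760 + 4*√41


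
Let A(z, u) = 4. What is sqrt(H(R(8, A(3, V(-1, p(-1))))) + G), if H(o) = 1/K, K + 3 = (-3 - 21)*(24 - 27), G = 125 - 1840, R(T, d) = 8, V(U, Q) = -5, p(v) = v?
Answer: I*sqrt(8165046)/69 ≈ 41.412*I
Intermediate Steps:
G = -1715
K = 69 (K = -3 + (-3 - 21)*(24 - 27) = -3 - 24*(-3) = -3 + 72 = 69)
H(o) = 1/69
sqrt(H(R(8, A(3, V(-1, p(-1))))) + G) = sqrt(1/69 - 1715) = sqrt(-118334/69) = I*sqrt(8165046)/69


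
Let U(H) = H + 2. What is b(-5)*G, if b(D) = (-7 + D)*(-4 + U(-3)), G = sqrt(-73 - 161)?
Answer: 180*I*sqrt(26) ≈ 917.82*I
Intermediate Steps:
U(H) = 2 + H
G = 3*I*sqrt(26) (G = sqrt(-234) = 3*I*sqrt(26) ≈ 15.297*I)
b(D) = 35 - 5*D (b(D) = (-7 + D)*(-4 + (2 - 3)) = (-7 + D)*(-4 - 1) = (-7 + D)*(-5) = 35 - 5*D)
b(-5)*G = (35 - 5*(-5))*(3*I*sqrt(26)) = (35 + 25)*(3*I*sqrt(26)) = 60*(3*I*sqrt(26)) = 180*I*sqrt(26)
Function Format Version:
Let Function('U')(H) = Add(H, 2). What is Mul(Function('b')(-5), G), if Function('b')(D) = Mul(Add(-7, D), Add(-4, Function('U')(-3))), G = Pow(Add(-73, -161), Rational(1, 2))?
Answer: Mul(180, I, Pow(26, Rational(1, 2))) ≈ Mul(917.82, I)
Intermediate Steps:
Function('U')(H) = Add(2, H)
G = Mul(3, I, Pow(26, Rational(1, 2))) (G = Pow(-234, Rational(1, 2)) = Mul(3, I, Pow(26, Rational(1, 2))) ≈ Mul(15.297, I))
Function('b')(D) = Add(35, Mul(-5, D)) (Function('b')(D) = Mul(Add(-7, D), Add(-4, Add(2, -3))) = Mul(Add(-7, D), Add(-4, -1)) = Mul(Add(-7, D), -5) = Add(35, Mul(-5, D)))
Mul(Function('b')(-5), G) = Mul(Add(35, Mul(-5, -5)), Mul(3, I, Pow(26, Rational(1, 2)))) = Mul(Add(35, 25), Mul(3, I, Pow(26, Rational(1, 2)))) = Mul(60, Mul(3, I, Pow(26, Rational(1, 2)))) = Mul(180, I, Pow(26, Rational(1, 2)))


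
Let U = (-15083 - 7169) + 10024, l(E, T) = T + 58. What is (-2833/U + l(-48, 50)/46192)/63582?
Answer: 4130705/1122293384676 ≈ 3.6806e-6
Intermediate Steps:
l(E, T) = 58 + T
U = -12228 (U = -22252 + 10024 = -12228)
(-2833/U + l(-48, 50)/46192)/63582 = (-2833/(-12228) + (58 + 50)/46192)/63582 = (-2833*(-1/12228) + 108*(1/46192))*(1/63582) = (2833/12228 + 27/11548)*(1/63582) = (4130705/17651118)*(1/63582) = 4130705/1122293384676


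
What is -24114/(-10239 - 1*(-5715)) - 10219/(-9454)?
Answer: 393972/61451 ≈ 6.4112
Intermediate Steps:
-24114/(-10239 - 1*(-5715)) - 10219/(-9454) = -24114/(-10239 + 5715) - 10219*(-1/9454) = -24114/(-4524) + 10219/9454 = -24114*(-1/4524) + 10219/9454 = 4019/754 + 10219/9454 = 393972/61451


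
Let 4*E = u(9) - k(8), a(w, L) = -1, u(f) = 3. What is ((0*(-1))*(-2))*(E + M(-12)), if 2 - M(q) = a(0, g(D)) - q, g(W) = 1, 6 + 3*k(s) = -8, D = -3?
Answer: 0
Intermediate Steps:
k(s) = -14/3 (k(s) = -2 + (⅓)*(-8) = -2 - 8/3 = -14/3)
E = 23/12 (E = (3 - 1*(-14/3))/4 = (3 + 14/3)/4 = (¼)*(23/3) = 23/12 ≈ 1.9167)
M(q) = 3 + q (M(q) = 2 - (-1 - q) = 2 + (1 + q) = 3 + q)
((0*(-1))*(-2))*(E + M(-12)) = ((0*(-1))*(-2))*(23/12 + (3 - 12)) = (0*(-2))*(23/12 - 9) = 0*(-85/12) = 0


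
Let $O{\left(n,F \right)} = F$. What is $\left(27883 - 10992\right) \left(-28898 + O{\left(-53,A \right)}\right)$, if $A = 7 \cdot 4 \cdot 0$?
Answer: $-488116118$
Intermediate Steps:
$A = 0$ ($A = 28 \cdot 0 = 0$)
$\left(27883 - 10992\right) \left(-28898 + O{\left(-53,A \right)}\right) = \left(27883 - 10992\right) \left(-28898 + 0\right) = 16891 \left(-28898\right) = -488116118$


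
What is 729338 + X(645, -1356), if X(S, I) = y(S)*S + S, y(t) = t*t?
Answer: 269066108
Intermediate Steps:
y(t) = t²
X(S, I) = S + S³ (X(S, I) = S²*S + S = S³ + S = S + S³)
729338 + X(645, -1356) = 729338 + (645 + 645³) = 729338 + (645 + 268336125) = 729338 + 268336770 = 269066108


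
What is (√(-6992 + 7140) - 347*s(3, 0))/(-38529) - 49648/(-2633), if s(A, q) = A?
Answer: 638542915/33815619 - 2*√37/38529 ≈ 18.883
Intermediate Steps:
(√(-6992 + 7140) - 347*s(3, 0))/(-38529) - 49648/(-2633) = (√(-6992 + 7140) - 347*3)/(-38529) - 49648/(-2633) = (√148 - 1*1041)*(-1/38529) - 49648*(-1/2633) = (2*√37 - 1041)*(-1/38529) + 49648/2633 = (-1041 + 2*√37)*(-1/38529) + 49648/2633 = (347/12843 - 2*√37/38529) + 49648/2633 = 638542915/33815619 - 2*√37/38529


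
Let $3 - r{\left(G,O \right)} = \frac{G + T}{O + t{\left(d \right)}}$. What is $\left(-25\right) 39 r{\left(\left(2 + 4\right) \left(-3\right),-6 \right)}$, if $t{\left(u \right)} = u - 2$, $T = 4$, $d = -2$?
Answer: $-1560$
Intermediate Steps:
$t{\left(u \right)} = -2 + u$
$r{\left(G,O \right)} = 3 - \frac{4 + G}{-4 + O}$ ($r{\left(G,O \right)} = 3 - \frac{G + 4}{O - 4} = 3 - \frac{4 + G}{O - 4} = 3 - \frac{4 + G}{-4 + O}$)
$\left(-25\right) 39 r{\left(\left(2 + 4\right) \left(-3\right),-6 \right)} = \left(-25\right) 39 \frac{-16 - \left(2 + 4\right) \left(-3\right) + 3 \left(-6\right)}{-4 - 6} = - 975 \frac{-16 - 6 \left(-3\right) - 18}{-10} = - 975 \left(- \frac{-16 - -18 - 18}{10}\right) = - 975 \left(- \frac{-16 + 18 - 18}{10}\right) = - 975 \left(\left(- \frac{1}{10}\right) \left(-16\right)\right) = \left(-975\right) \frac{8}{5} = -1560$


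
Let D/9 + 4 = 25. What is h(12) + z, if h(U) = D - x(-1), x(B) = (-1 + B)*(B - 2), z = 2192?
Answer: 2375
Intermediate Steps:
x(B) = (-1 + B)*(-2 + B)
D = 189 (D = -36 + 9*25 = -36 + 225 = 189)
h(U) = 183 (h(U) = 189 - (2 + (-1)**2 - 3*(-1)) = 189 - (2 + 1 + 3) = 189 - 1*6 = 189 - 6 = 183)
h(12) + z = 183 + 2192 = 2375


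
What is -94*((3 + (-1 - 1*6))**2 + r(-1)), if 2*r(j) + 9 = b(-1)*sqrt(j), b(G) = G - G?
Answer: -1081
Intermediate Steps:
b(G) = 0
r(j) = -9/2 (r(j) = -9/2 + (0*sqrt(j))/2 = -9/2 + (1/2)*0 = -9/2 + 0 = -9/2)
-94*((3 + (-1 - 1*6))**2 + r(-1)) = -94*((3 + (-1 - 1*6))**2 - 9/2) = -94*((3 + (-1 - 6))**2 - 9/2) = -94*((3 - 7)**2 - 9/2) = -94*((-4)**2 - 9/2) = -94*(16 - 9/2) = -94*23/2 = -1081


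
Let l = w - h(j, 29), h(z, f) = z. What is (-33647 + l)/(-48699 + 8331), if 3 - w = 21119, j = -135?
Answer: 13657/10092 ≈ 1.3533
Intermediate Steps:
w = -21116 (w = 3 - 1*21119 = 3 - 21119 = -21116)
l = -20981 (l = -21116 - 1*(-135) = -21116 + 135 = -20981)
(-33647 + l)/(-48699 + 8331) = (-33647 - 20981)/(-48699 + 8331) = -54628/(-40368) = -54628*(-1/40368) = 13657/10092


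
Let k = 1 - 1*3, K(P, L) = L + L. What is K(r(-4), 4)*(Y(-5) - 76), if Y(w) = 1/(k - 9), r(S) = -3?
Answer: -6696/11 ≈ -608.73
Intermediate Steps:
K(P, L) = 2*L
k = -2 (k = 1 - 3 = -2)
Y(w) = -1/11 (Y(w) = 1/(-2 - 9) = 1/(-11) = -1/11)
K(r(-4), 4)*(Y(-5) - 76) = (2*4)*(-1/11 - 76) = 8*(-837/11) = -6696/11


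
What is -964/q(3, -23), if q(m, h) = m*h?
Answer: 964/69 ≈ 13.971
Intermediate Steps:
q(m, h) = h*m
-964/q(3, -23) = -964/((-23*3)) = -964/(-69) = -964*(-1/69) = 964/69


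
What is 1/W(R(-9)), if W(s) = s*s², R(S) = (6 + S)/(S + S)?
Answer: 216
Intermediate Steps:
R(S) = (6 + S)/(2*S) (R(S) = (6 + S)/((2*S)) = (6 + S)*(1/(2*S)) = (6 + S)/(2*S))
W(s) = s³
1/W(R(-9)) = 1/(((½)*(6 - 9)/(-9))³) = 1/(((½)*(-⅑)*(-3))³) = 1/((⅙)³) = 1/(1/216) = 216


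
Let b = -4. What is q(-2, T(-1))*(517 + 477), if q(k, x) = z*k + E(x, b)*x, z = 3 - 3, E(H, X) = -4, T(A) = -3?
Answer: 11928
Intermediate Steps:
z = 0
q(k, x) = -4*x (q(k, x) = 0*k - 4*x = 0 - 4*x = -4*x)
q(-2, T(-1))*(517 + 477) = (-4*(-3))*(517 + 477) = 12*994 = 11928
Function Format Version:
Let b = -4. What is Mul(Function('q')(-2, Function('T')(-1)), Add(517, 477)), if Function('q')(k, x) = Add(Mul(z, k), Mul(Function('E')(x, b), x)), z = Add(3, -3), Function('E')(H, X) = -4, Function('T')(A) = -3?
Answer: 11928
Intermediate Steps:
z = 0
Function('q')(k, x) = Mul(-4, x) (Function('q')(k, x) = Add(Mul(0, k), Mul(-4, x)) = Add(0, Mul(-4, x)) = Mul(-4, x))
Mul(Function('q')(-2, Function('T')(-1)), Add(517, 477)) = Mul(Mul(-4, -3), Add(517, 477)) = Mul(12, 994) = 11928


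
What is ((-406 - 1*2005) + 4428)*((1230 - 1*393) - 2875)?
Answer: -4110646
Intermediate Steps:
((-406 - 1*2005) + 4428)*((1230 - 1*393) - 2875) = ((-406 - 2005) + 4428)*((1230 - 393) - 2875) = (-2411 + 4428)*(837 - 2875) = 2017*(-2038) = -4110646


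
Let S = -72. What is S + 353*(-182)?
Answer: -64318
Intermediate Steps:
S + 353*(-182) = -72 + 353*(-182) = -72 - 64246 = -64318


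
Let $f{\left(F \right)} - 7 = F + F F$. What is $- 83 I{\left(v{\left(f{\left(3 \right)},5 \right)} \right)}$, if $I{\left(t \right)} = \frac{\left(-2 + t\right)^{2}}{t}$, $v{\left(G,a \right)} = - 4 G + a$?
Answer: $\frac{442307}{71} \approx 6229.7$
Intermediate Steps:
$f{\left(F \right)} = 7 + F + F^{2}$ ($f{\left(F \right)} = 7 + \left(F + F F\right) = 7 + \left(F + F^{2}\right) = 7 + F + F^{2}$)
$v{\left(G,a \right)} = a - 4 G$
$I{\left(t \right)} = \frac{\left(-2 + t\right)^{2}}{t}$
$- 83 I{\left(v{\left(f{\left(3 \right)},5 \right)} \right)} = - 83 \frac{\left(-2 + \left(5 - 4 \left(7 + 3 + 3^{2}\right)\right)\right)^{2}}{5 - 4 \left(7 + 3 + 3^{2}\right)} = - 83 \frac{\left(-2 + \left(5 - 4 \left(7 + 3 + 9\right)\right)\right)^{2}}{5 - 4 \left(7 + 3 + 9\right)} = - 83 \frac{\left(-2 + \left(5 - 76\right)\right)^{2}}{5 - 76} = - 83 \frac{\left(-2 - 71\right)^{2}}{-71} = - 83 \left(- \frac{\left(-73\right)^{2}}{71}\right) = - 83 \left(\left(- \frac{1}{71}\right) 5329\right) = \left(-83\right) \left(- \frac{5329}{71}\right) = \frac{442307}{71}$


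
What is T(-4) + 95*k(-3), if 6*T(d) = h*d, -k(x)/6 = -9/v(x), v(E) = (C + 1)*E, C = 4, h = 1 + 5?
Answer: -346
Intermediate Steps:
h = 6
v(E) = 5*E (v(E) = (4 + 1)*E = 5*E)
k(x) = 54/(5*x) (k(x) = -(-54)/(5*x) = 54/(5*x))
T(d) = d (T(d) = (6*d)/6 = d)
T(-4) + 95*k(-3) = -4 + 95*((54/5)/(-3)) = -4 + 95*((54/5)*(-1/3)) = -4 + 95*(-18/5) = -4 - 342 = -346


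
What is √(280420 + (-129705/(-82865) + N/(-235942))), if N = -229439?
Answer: 3*√9722704786355877201614/558609538 ≈ 529.55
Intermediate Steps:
√(280420 + (-129705/(-82865) + N/(-235942))) = √(280420 + (-129705/(-82865) - 229439/(-235942))) = √(280420 + (-129705*(-1/82865) - 229439*(-1/235942))) = √(280420 + (25941/16573 + 32777/33706)) = √(280420 + 1417580567/558609538) = √(156646704226527/558609538) = 3*√9722704786355877201614/558609538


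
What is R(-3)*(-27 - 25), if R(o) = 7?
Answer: -364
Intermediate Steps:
R(-3)*(-27 - 25) = 7*(-27 - 25) = 7*(-52) = -364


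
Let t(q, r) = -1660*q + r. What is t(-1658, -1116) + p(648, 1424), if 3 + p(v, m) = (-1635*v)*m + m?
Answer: -1505946935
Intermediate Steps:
p(v, m) = -3 + m - 1635*m*v (p(v, m) = -3 + ((-1635*v)*m + m) = -3 + (-1635*m*v + m) = -3 + (m - 1635*m*v) = -3 + m - 1635*m*v)
t(q, r) = r - 1660*q
t(-1658, -1116) + p(648, 1424) = (-1116 - 1660*(-1658)) + (-3 + 1424 - 1635*1424*648) = (-1116 + 2752280) + (-3 + 1424 - 1508699520) = 2751164 - 1508698099 = -1505946935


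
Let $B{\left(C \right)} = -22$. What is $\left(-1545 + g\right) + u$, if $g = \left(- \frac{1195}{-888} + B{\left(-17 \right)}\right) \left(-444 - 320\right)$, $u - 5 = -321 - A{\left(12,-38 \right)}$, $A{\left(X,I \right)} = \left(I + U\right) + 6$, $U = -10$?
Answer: $\frac{3099313}{222} \approx 13961.0$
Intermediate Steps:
$A{\left(X,I \right)} = -4 + I$ ($A{\left(X,I \right)} = \left(I - 10\right) + 6 = \left(-10 + I\right) + 6 = -4 + I$)
$u = -274$ ($u = 5 - 279 = -274$)
$g = \frac{3503131}{222}$ ($g = \left(- \frac{1195}{-888} - 22\right) \left(-444 - 320\right) = \left(\left(-1195\right) \left(- \frac{1}{888}\right) - 22\right) \left(-764\right) = \left(\frac{1195}{888} - 22\right) \left(-764\right) = \left(- \frac{18341}{888}\right) \left(-764\right) = \frac{3503131}{222} \approx 15780.0$)
$\left(-1545 + g\right) + u = \left(-1545 + \frac{3503131}{222}\right) - 274 = \frac{3160141}{222} - 274 = \frac{3099313}{222}$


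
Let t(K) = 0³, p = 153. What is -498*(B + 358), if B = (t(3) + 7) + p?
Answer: -257964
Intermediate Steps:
t(K) = 0
B = 160 (B = (0 + 7) + 153 = 7 + 153 = 160)
-498*(B + 358) = -498*(160 + 358) = -498*518 = -257964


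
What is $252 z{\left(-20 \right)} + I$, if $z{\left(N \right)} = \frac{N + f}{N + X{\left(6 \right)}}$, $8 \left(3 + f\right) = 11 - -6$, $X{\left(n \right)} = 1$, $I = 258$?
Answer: $\frac{20325}{38} \approx 534.87$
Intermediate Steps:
$f = - \frac{7}{8}$ ($f = -3 + \frac{11 - -6}{8} = -3 + \frac{11 + 6}{8} = -3 + \frac{1}{8} \cdot 17 = -3 + \frac{17}{8} = - \frac{7}{8} \approx -0.875$)
$z{\left(N \right)} = \frac{- \frac{7}{8} + N}{1 + N}$ ($z{\left(N \right)} = \frac{N - \frac{7}{8}}{N + 1} = \frac{- \frac{7}{8} + N}{1 + N}$)
$252 z{\left(-20 \right)} + I = 252 \frac{- \frac{7}{8} - 20}{1 - 20} + 258 = 252 \frac{1}{-19} \left(- \frac{167}{8}\right) + 258 = 252 \left(\left(- \frac{1}{19}\right) \left(- \frac{167}{8}\right)\right) + 258 = 252 \cdot \frac{167}{152} + 258 = \frac{10521}{38} + 258 = \frac{20325}{38}$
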